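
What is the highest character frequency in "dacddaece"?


Input: dacddaece
Character counts:
  'a': 2
  'c': 2
  'd': 3
  'e': 2
Maximum frequency: 3

3


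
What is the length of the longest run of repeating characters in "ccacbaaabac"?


Input: "ccacbaaabac"
Scanning for longest run:
  Position 1 ('c'): continues run of 'c', length=2
  Position 2 ('a'): new char, reset run to 1
  Position 3 ('c'): new char, reset run to 1
  Position 4 ('b'): new char, reset run to 1
  Position 5 ('a'): new char, reset run to 1
  Position 6 ('a'): continues run of 'a', length=2
  Position 7 ('a'): continues run of 'a', length=3
  Position 8 ('b'): new char, reset run to 1
  Position 9 ('a'): new char, reset run to 1
  Position 10 ('c'): new char, reset run to 1
Longest run: 'a' with length 3

3


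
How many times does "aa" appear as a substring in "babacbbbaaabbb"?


Searching for "aa" in "babacbbbaaabbb"
Scanning each position:
  Position 0: "ba" => no
  Position 1: "ab" => no
  Position 2: "ba" => no
  Position 3: "ac" => no
  Position 4: "cb" => no
  Position 5: "bb" => no
  Position 6: "bb" => no
  Position 7: "ba" => no
  Position 8: "aa" => MATCH
  Position 9: "aa" => MATCH
  Position 10: "ab" => no
  Position 11: "bb" => no
  Position 12: "bb" => no
Total occurrences: 2

2


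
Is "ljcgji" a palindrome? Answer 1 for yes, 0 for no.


Input: ljcgji
Reversed: ijgcjl
  Compare pos 0 ('l') with pos 5 ('i'): MISMATCH
  Compare pos 1 ('j') with pos 4 ('j'): match
  Compare pos 2 ('c') with pos 3 ('g'): MISMATCH
Result: not a palindrome

0


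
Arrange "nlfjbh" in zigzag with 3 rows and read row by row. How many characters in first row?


Zigzag "nlfjbh" into 3 rows:
Placing characters:
  'n' => row 0
  'l' => row 1
  'f' => row 2
  'j' => row 1
  'b' => row 0
  'h' => row 1
Rows:
  Row 0: "nb"
  Row 1: "ljh"
  Row 2: "f"
First row length: 2

2


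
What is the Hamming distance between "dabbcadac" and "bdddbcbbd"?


Comparing "dabbcadac" and "bdddbcbbd" position by position:
  Position 0: 'd' vs 'b' => differ
  Position 1: 'a' vs 'd' => differ
  Position 2: 'b' vs 'd' => differ
  Position 3: 'b' vs 'd' => differ
  Position 4: 'c' vs 'b' => differ
  Position 5: 'a' vs 'c' => differ
  Position 6: 'd' vs 'b' => differ
  Position 7: 'a' vs 'b' => differ
  Position 8: 'c' vs 'd' => differ
Total differences (Hamming distance): 9

9


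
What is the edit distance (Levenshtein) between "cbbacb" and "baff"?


Computing edit distance: "cbbacb" -> "baff"
DP table:
           b    a    f    f
      0    1    2    3    4
  c   1    1    2    3    4
  b   2    1    2    3    4
  b   3    2    2    3    4
  a   4    3    2    3    4
  c   5    4    3    3    4
  b   6    5    4    4    4
Edit distance = dp[6][4] = 4

4


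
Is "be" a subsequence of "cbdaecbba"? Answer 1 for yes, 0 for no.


Check if "be" is a subsequence of "cbdaecbba"
Greedy scan:
  Position 0 ('c'): no match needed
  Position 1 ('b'): matches sub[0] = 'b'
  Position 2 ('d'): no match needed
  Position 3 ('a'): no match needed
  Position 4 ('e'): matches sub[1] = 'e'
  Position 5 ('c'): no match needed
  Position 6 ('b'): no match needed
  Position 7 ('b'): no match needed
  Position 8 ('a'): no match needed
All 2 characters matched => is a subsequence

1


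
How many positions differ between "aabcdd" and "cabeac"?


Comparing "aabcdd" and "cabeac" position by position:
  Position 0: 'a' vs 'c' => DIFFER
  Position 1: 'a' vs 'a' => same
  Position 2: 'b' vs 'b' => same
  Position 3: 'c' vs 'e' => DIFFER
  Position 4: 'd' vs 'a' => DIFFER
  Position 5: 'd' vs 'c' => DIFFER
Positions that differ: 4

4


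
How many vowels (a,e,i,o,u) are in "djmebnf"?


Input: djmebnf
Checking each character:
  'd' at position 0: consonant
  'j' at position 1: consonant
  'm' at position 2: consonant
  'e' at position 3: vowel (running total: 1)
  'b' at position 4: consonant
  'n' at position 5: consonant
  'f' at position 6: consonant
Total vowels: 1

1


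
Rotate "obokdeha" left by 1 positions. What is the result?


Input: "obokdeha", rotate left by 1
First 1 characters: "o"
Remaining characters: "bokdeha"
Concatenate remaining + first: "bokdeha" + "o" = "bokdehao"

bokdehao


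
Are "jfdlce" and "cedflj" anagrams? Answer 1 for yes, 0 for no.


Strings: "jfdlce", "cedflj"
Sorted first:  cdefjl
Sorted second: cdefjl
Sorted forms match => anagrams

1


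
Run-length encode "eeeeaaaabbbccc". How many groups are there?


Input: eeeeaaaabbbccc
Scanning for consecutive runs:
  Group 1: 'e' x 4 (positions 0-3)
  Group 2: 'a' x 4 (positions 4-7)
  Group 3: 'b' x 3 (positions 8-10)
  Group 4: 'c' x 3 (positions 11-13)
Total groups: 4

4


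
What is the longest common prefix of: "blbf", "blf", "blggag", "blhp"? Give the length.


Words: blbf, blf, blggag, blhp
  Position 0: all 'b' => match
  Position 1: all 'l' => match
  Position 2: ('b', 'f', 'g', 'h') => mismatch, stop
LCP = "bl" (length 2)

2


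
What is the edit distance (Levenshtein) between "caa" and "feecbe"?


Computing edit distance: "caa" -> "feecbe"
DP table:
           f    e    e    c    b    e
      0    1    2    3    4    5    6
  c   1    1    2    3    3    4    5
  a   2    2    2    3    4    4    5
  a   3    3    3    3    4    5    5
Edit distance = dp[3][6] = 5

5


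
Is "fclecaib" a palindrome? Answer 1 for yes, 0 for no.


Input: fclecaib
Reversed: biacelcf
  Compare pos 0 ('f') with pos 7 ('b'): MISMATCH
  Compare pos 1 ('c') with pos 6 ('i'): MISMATCH
  Compare pos 2 ('l') with pos 5 ('a'): MISMATCH
  Compare pos 3 ('e') with pos 4 ('c'): MISMATCH
Result: not a palindrome

0


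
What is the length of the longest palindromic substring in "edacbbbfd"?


Input: "edacbbbfd"
Checking substrings for palindromes:
  [4:7] "bbb" (len 3) => palindrome
  [4:6] "bb" (len 2) => palindrome
  [5:7] "bb" (len 2) => palindrome
Longest palindromic substring: "bbb" with length 3

3


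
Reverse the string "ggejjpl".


Input: ggejjpl
Reading characters right to left:
  Position 6: 'l'
  Position 5: 'p'
  Position 4: 'j'
  Position 3: 'j'
  Position 2: 'e'
  Position 1: 'g'
  Position 0: 'g'
Reversed: lpjjegg

lpjjegg


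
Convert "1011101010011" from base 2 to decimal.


Input: "1011101010011" in base 2
Positional expansion:
  Digit '1' (value 1) x 2^12 = 4096
  Digit '0' (value 0) x 2^11 = 0
  Digit '1' (value 1) x 2^10 = 1024
  Digit '1' (value 1) x 2^9 = 512
  Digit '1' (value 1) x 2^8 = 256
  Digit '0' (value 0) x 2^7 = 0
  Digit '1' (value 1) x 2^6 = 64
  Digit '0' (value 0) x 2^5 = 0
  Digit '1' (value 1) x 2^4 = 16
  Digit '0' (value 0) x 2^3 = 0
  Digit '0' (value 0) x 2^2 = 0
  Digit '1' (value 1) x 2^1 = 2
  Digit '1' (value 1) x 2^0 = 1
Sum = 5971

5971


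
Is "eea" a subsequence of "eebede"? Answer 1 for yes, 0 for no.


Check if "eea" is a subsequence of "eebede"
Greedy scan:
  Position 0 ('e'): matches sub[0] = 'e'
  Position 1 ('e'): matches sub[1] = 'e'
  Position 2 ('b'): no match needed
  Position 3 ('e'): no match needed
  Position 4 ('d'): no match needed
  Position 5 ('e'): no match needed
Only matched 2/3 characters => not a subsequence

0


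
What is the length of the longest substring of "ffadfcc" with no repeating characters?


Input: "ffadfcc"
Sliding window (track last position of each char):
  Position 0 ('f'): window [0,0] length 1 -- new best
  Position 1 ('f'): repeat (last at 0), move window start to 1
  Position 1 ('f'): window [1,1] length 1
  Position 2 ('a'): window [1,2] length 2 -- new best
  Position 3 ('d'): window [1,3] length 3 -- new best
  Position 4 ('f'): repeat (last at 1), move window start to 2
  Position 4 ('f'): window [2,4] length 3
  Position 5 ('c'): window [2,5] length 4 -- new best
  Position 6 ('c'): repeat (last at 5), move window start to 6
  Position 6 ('c'): window [6,6] length 1
Longest substring with no repeats: "adfc" with length 4

4


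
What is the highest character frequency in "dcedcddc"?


Input: dcedcddc
Character counts:
  'c': 3
  'd': 4
  'e': 1
Maximum frequency: 4

4


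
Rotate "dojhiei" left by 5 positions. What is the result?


Input: "dojhiei", rotate left by 5
First 5 characters: "dojhi"
Remaining characters: "ei"
Concatenate remaining + first: "ei" + "dojhi" = "eidojhi"

eidojhi


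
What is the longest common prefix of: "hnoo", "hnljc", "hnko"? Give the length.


Words: hnoo, hnljc, hnko
  Position 0: all 'h' => match
  Position 1: all 'n' => match
  Position 2: ('o', 'l', 'k') => mismatch, stop
LCP = "hn" (length 2)

2


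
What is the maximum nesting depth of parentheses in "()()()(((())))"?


Input: "()()()(((())))"
Tracking depth:
  Position 0 '(': depth becomes 1
  Position 1 ')': depth becomes 0
  Position 2 '(': depth becomes 1
  Position 3 ')': depth becomes 0
  Position 4 '(': depth becomes 1
  Position 5 ')': depth becomes 0
  Position 6 '(': depth becomes 1
  Position 7 '(': depth becomes 2
  Position 8 '(': depth becomes 3
  Position 9 '(': depth becomes 4
  Position 10 ')': depth becomes 3
  Position 11 ')': depth becomes 2
  Position 12 ')': depth becomes 1
  Position 13 ')': depth becomes 0
Maximum depth reached: 4

4


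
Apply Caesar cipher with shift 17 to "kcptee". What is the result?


Caesar cipher: shift "kcptee" by 17
  'k' (pos 10) + 17 = pos 1 = 'b'
  'c' (pos 2) + 17 = pos 19 = 't'
  'p' (pos 15) + 17 = pos 6 = 'g'
  't' (pos 19) + 17 = pos 10 = 'k'
  'e' (pos 4) + 17 = pos 21 = 'v'
  'e' (pos 4) + 17 = pos 21 = 'v'
Result: btgkvv

btgkvv


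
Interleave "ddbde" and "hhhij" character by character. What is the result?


Interleaving "ddbde" and "hhhij":
  Position 0: 'd' from first, 'h' from second => "dh"
  Position 1: 'd' from first, 'h' from second => "dh"
  Position 2: 'b' from first, 'h' from second => "bh"
  Position 3: 'd' from first, 'i' from second => "di"
  Position 4: 'e' from first, 'j' from second => "ej"
Result: dhdhbhdiej

dhdhbhdiej


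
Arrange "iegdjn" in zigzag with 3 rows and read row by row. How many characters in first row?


Zigzag "iegdjn" into 3 rows:
Placing characters:
  'i' => row 0
  'e' => row 1
  'g' => row 2
  'd' => row 1
  'j' => row 0
  'n' => row 1
Rows:
  Row 0: "ij"
  Row 1: "edn"
  Row 2: "g"
First row length: 2

2


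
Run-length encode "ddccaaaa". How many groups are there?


Input: ddccaaaa
Scanning for consecutive runs:
  Group 1: 'd' x 2 (positions 0-1)
  Group 2: 'c' x 2 (positions 2-3)
  Group 3: 'a' x 4 (positions 4-7)
Total groups: 3

3


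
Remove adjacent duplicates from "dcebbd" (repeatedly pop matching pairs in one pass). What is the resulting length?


Input: dcebbd
Stack-based adjacent duplicate removal:
  Read 'd': push. Stack: d
  Read 'c': push. Stack: dc
  Read 'e': push. Stack: dce
  Read 'b': push. Stack: dceb
  Read 'b': matches stack top 'b' => pop. Stack: dce
  Read 'd': push. Stack: dced
Final stack: "dced" (length 4)

4


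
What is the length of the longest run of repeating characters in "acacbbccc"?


Input: "acacbbccc"
Scanning for longest run:
  Position 1 ('c'): new char, reset run to 1
  Position 2 ('a'): new char, reset run to 1
  Position 3 ('c'): new char, reset run to 1
  Position 4 ('b'): new char, reset run to 1
  Position 5 ('b'): continues run of 'b', length=2
  Position 6 ('c'): new char, reset run to 1
  Position 7 ('c'): continues run of 'c', length=2
  Position 8 ('c'): continues run of 'c', length=3
Longest run: 'c' with length 3

3


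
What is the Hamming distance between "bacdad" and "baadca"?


Comparing "bacdad" and "baadca" position by position:
  Position 0: 'b' vs 'b' => same
  Position 1: 'a' vs 'a' => same
  Position 2: 'c' vs 'a' => differ
  Position 3: 'd' vs 'd' => same
  Position 4: 'a' vs 'c' => differ
  Position 5: 'd' vs 'a' => differ
Total differences (Hamming distance): 3

3


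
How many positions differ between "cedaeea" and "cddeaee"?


Comparing "cedaeea" and "cddeaee" position by position:
  Position 0: 'c' vs 'c' => same
  Position 1: 'e' vs 'd' => DIFFER
  Position 2: 'd' vs 'd' => same
  Position 3: 'a' vs 'e' => DIFFER
  Position 4: 'e' vs 'a' => DIFFER
  Position 5: 'e' vs 'e' => same
  Position 6: 'a' vs 'e' => DIFFER
Positions that differ: 4

4


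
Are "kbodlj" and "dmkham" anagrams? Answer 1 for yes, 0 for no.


Strings: "kbodlj", "dmkham"
Sorted first:  bdjklo
Sorted second: adhkmm
Differ at position 0: 'b' vs 'a' => not anagrams

0


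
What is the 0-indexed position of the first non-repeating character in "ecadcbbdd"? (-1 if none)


Input: ecadcbbdd
Character frequencies:
  'a': 1
  'b': 2
  'c': 2
  'd': 3
  'e': 1
Scanning left to right for freq == 1:
  Position 0 ('e'): unique! => answer = 0

0


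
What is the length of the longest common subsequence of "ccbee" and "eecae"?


LCS of "ccbee" and "eecae"
DP table:
           e    e    c    a    e
      0    0    0    0    0    0
  c   0    0    0    1    1    1
  c   0    0    0    1    1    1
  b   0    0    0    1    1    1
  e   0    1    1    1    1    2
  e   0    1    2    2    2    2
LCS length = dp[5][5] = 2

2


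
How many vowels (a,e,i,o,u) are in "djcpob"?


Input: djcpob
Checking each character:
  'd' at position 0: consonant
  'j' at position 1: consonant
  'c' at position 2: consonant
  'p' at position 3: consonant
  'o' at position 4: vowel (running total: 1)
  'b' at position 5: consonant
Total vowels: 1

1


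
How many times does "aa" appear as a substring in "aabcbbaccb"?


Searching for "aa" in "aabcbbaccb"
Scanning each position:
  Position 0: "aa" => MATCH
  Position 1: "ab" => no
  Position 2: "bc" => no
  Position 3: "cb" => no
  Position 4: "bb" => no
  Position 5: "ba" => no
  Position 6: "ac" => no
  Position 7: "cc" => no
  Position 8: "cb" => no
Total occurrences: 1

1


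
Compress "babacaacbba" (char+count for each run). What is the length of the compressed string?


Input: babacaacbba
Runs:
  'b' x 1 => "b1"
  'a' x 1 => "a1"
  'b' x 1 => "b1"
  'a' x 1 => "a1"
  'c' x 1 => "c1"
  'a' x 2 => "a2"
  'c' x 1 => "c1"
  'b' x 2 => "b2"
  'a' x 1 => "a1"
Compressed: "b1a1b1a1c1a2c1b2a1"
Compressed length: 18

18


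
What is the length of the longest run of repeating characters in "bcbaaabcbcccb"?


Input: "bcbaaabcbcccb"
Scanning for longest run:
  Position 1 ('c'): new char, reset run to 1
  Position 2 ('b'): new char, reset run to 1
  Position 3 ('a'): new char, reset run to 1
  Position 4 ('a'): continues run of 'a', length=2
  Position 5 ('a'): continues run of 'a', length=3
  Position 6 ('b'): new char, reset run to 1
  Position 7 ('c'): new char, reset run to 1
  Position 8 ('b'): new char, reset run to 1
  Position 9 ('c'): new char, reset run to 1
  Position 10 ('c'): continues run of 'c', length=2
  Position 11 ('c'): continues run of 'c', length=3
  Position 12 ('b'): new char, reset run to 1
Longest run: 'a' with length 3

3


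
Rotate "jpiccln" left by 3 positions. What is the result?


Input: "jpiccln", rotate left by 3
First 3 characters: "jpi"
Remaining characters: "ccln"
Concatenate remaining + first: "ccln" + "jpi" = "cclnjpi"

cclnjpi


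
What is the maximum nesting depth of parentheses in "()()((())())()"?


Input: "()()((())())()"
Tracking depth:
  Position 0 '(': depth becomes 1
  Position 1 ')': depth becomes 0
  Position 2 '(': depth becomes 1
  Position 3 ')': depth becomes 0
  Position 4 '(': depth becomes 1
  Position 5 '(': depth becomes 2
  Position 6 '(': depth becomes 3
  Position 7 ')': depth becomes 2
  Position 8 ')': depth becomes 1
  Position 9 '(': depth becomes 2
  Position 10 ')': depth becomes 1
  Position 11 ')': depth becomes 0
  Position 12 '(': depth becomes 1
  Position 13 ')': depth becomes 0
Maximum depth reached: 3

3


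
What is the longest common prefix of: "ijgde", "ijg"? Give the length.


Words: ijgde, ijg
  Position 0: all 'i' => match
  Position 1: all 'j' => match
  Position 2: all 'g' => match
LCP = "ijg" (length 3)

3


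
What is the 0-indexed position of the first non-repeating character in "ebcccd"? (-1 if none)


Input: ebcccd
Character frequencies:
  'b': 1
  'c': 3
  'd': 1
  'e': 1
Scanning left to right for freq == 1:
  Position 0 ('e'): unique! => answer = 0

0


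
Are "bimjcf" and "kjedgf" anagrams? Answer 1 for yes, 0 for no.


Strings: "bimjcf", "kjedgf"
Sorted first:  bcfijm
Sorted second: defgjk
Differ at position 0: 'b' vs 'd' => not anagrams

0


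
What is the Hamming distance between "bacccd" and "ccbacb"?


Comparing "bacccd" and "ccbacb" position by position:
  Position 0: 'b' vs 'c' => differ
  Position 1: 'a' vs 'c' => differ
  Position 2: 'c' vs 'b' => differ
  Position 3: 'c' vs 'a' => differ
  Position 4: 'c' vs 'c' => same
  Position 5: 'd' vs 'b' => differ
Total differences (Hamming distance): 5

5


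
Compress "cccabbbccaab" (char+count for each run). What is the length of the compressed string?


Input: cccabbbccaab
Runs:
  'c' x 3 => "c3"
  'a' x 1 => "a1"
  'b' x 3 => "b3"
  'c' x 2 => "c2"
  'a' x 2 => "a2"
  'b' x 1 => "b1"
Compressed: "c3a1b3c2a2b1"
Compressed length: 12

12


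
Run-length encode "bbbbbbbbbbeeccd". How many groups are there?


Input: bbbbbbbbbbeeccd
Scanning for consecutive runs:
  Group 1: 'b' x 10 (positions 0-9)
  Group 2: 'e' x 2 (positions 10-11)
  Group 3: 'c' x 2 (positions 12-13)
  Group 4: 'd' x 1 (positions 14-14)
Total groups: 4

4


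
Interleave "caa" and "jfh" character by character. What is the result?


Interleaving "caa" and "jfh":
  Position 0: 'c' from first, 'j' from second => "cj"
  Position 1: 'a' from first, 'f' from second => "af"
  Position 2: 'a' from first, 'h' from second => "ah"
Result: cjafah

cjafah


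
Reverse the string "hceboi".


Input: hceboi
Reading characters right to left:
  Position 5: 'i'
  Position 4: 'o'
  Position 3: 'b'
  Position 2: 'e'
  Position 1: 'c'
  Position 0: 'h'
Reversed: iobech

iobech


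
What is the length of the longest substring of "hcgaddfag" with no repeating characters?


Input: "hcgaddfag"
Sliding window (track last position of each char):
  Position 0 ('h'): window [0,0] length 1 -- new best
  Position 1 ('c'): window [0,1] length 2 -- new best
  Position 2 ('g'): window [0,2] length 3 -- new best
  Position 3 ('a'): window [0,3] length 4 -- new best
  Position 4 ('d'): window [0,4] length 5 -- new best
  Position 5 ('d'): repeat (last at 4), move window start to 5
  Position 5 ('d'): window [5,5] length 1
  Position 6 ('f'): window [5,6] length 2
  Position 7 ('a'): window [5,7] length 3
  Position 8 ('g'): window [5,8] length 4
Longest substring with no repeats: "hcgad" with length 5

5


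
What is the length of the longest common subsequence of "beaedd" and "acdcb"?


LCS of "beaedd" and "acdcb"
DP table:
           a    c    d    c    b
      0    0    0    0    0    0
  b   0    0    0    0    0    1
  e   0    0    0    0    0    1
  a   0    1    1    1    1    1
  e   0    1    1    1    1    1
  d   0    1    1    2    2    2
  d   0    1    1    2    2    2
LCS length = dp[6][5] = 2

2


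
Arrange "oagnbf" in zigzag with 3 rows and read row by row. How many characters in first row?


Zigzag "oagnbf" into 3 rows:
Placing characters:
  'o' => row 0
  'a' => row 1
  'g' => row 2
  'n' => row 1
  'b' => row 0
  'f' => row 1
Rows:
  Row 0: "ob"
  Row 1: "anf"
  Row 2: "g"
First row length: 2

2


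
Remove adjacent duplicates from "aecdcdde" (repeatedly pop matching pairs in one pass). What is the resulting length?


Input: aecdcdde
Stack-based adjacent duplicate removal:
  Read 'a': push. Stack: a
  Read 'e': push. Stack: ae
  Read 'c': push. Stack: aec
  Read 'd': push. Stack: aecd
  Read 'c': push. Stack: aecdc
  Read 'd': push. Stack: aecdcd
  Read 'd': matches stack top 'd' => pop. Stack: aecdc
  Read 'e': push. Stack: aecdce
Final stack: "aecdce" (length 6)

6


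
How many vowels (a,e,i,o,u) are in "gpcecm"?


Input: gpcecm
Checking each character:
  'g' at position 0: consonant
  'p' at position 1: consonant
  'c' at position 2: consonant
  'e' at position 3: vowel (running total: 1)
  'c' at position 4: consonant
  'm' at position 5: consonant
Total vowels: 1

1


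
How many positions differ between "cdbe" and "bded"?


Comparing "cdbe" and "bded" position by position:
  Position 0: 'c' vs 'b' => DIFFER
  Position 1: 'd' vs 'd' => same
  Position 2: 'b' vs 'e' => DIFFER
  Position 3: 'e' vs 'd' => DIFFER
Positions that differ: 3

3


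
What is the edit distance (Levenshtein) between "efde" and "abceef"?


Computing edit distance: "efde" -> "abceef"
DP table:
           a    b    c    e    e    f
      0    1    2    3    4    5    6
  e   1    1    2    3    3    4    5
  f   2    2    2    3    4    4    4
  d   3    3    3    3    4    5    5
  e   4    4    4    4    3    4    5
Edit distance = dp[4][6] = 5

5


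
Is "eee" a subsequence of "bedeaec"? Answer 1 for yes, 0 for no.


Check if "eee" is a subsequence of "bedeaec"
Greedy scan:
  Position 0 ('b'): no match needed
  Position 1 ('e'): matches sub[0] = 'e'
  Position 2 ('d'): no match needed
  Position 3 ('e'): matches sub[1] = 'e'
  Position 4 ('a'): no match needed
  Position 5 ('e'): matches sub[2] = 'e'
  Position 6 ('c'): no match needed
All 3 characters matched => is a subsequence

1


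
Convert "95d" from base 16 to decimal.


Input: "95d" in base 16
Positional expansion:
  Digit '9' (value 9) x 16^2 = 2304
  Digit '5' (value 5) x 16^1 = 80
  Digit 'd' (value 13) x 16^0 = 13
Sum = 2397

2397


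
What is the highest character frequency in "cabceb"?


Input: cabceb
Character counts:
  'a': 1
  'b': 2
  'c': 2
  'e': 1
Maximum frequency: 2

2


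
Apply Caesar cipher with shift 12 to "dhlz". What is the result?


Caesar cipher: shift "dhlz" by 12
  'd' (pos 3) + 12 = pos 15 = 'p'
  'h' (pos 7) + 12 = pos 19 = 't'
  'l' (pos 11) + 12 = pos 23 = 'x'
  'z' (pos 25) + 12 = pos 11 = 'l'
Result: ptxl

ptxl


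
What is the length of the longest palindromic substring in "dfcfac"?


Input: "dfcfac"
Checking substrings for palindromes:
  [1:4] "fcf" (len 3) => palindrome
Longest palindromic substring: "fcf" with length 3

3


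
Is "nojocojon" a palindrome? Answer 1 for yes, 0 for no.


Input: nojocojon
Reversed: nojocojon
  Compare pos 0 ('n') with pos 8 ('n'): match
  Compare pos 1 ('o') with pos 7 ('o'): match
  Compare pos 2 ('j') with pos 6 ('j'): match
  Compare pos 3 ('o') with pos 5 ('o'): match
Result: palindrome

1


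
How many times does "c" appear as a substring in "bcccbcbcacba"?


Searching for "c" in "bcccbcbcacba"
Scanning each position:
  Position 0: "b" => no
  Position 1: "c" => MATCH
  Position 2: "c" => MATCH
  Position 3: "c" => MATCH
  Position 4: "b" => no
  Position 5: "c" => MATCH
  Position 6: "b" => no
  Position 7: "c" => MATCH
  Position 8: "a" => no
  Position 9: "c" => MATCH
  Position 10: "b" => no
  Position 11: "a" => no
Total occurrences: 6

6


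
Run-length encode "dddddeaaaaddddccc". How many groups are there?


Input: dddddeaaaaddddccc
Scanning for consecutive runs:
  Group 1: 'd' x 5 (positions 0-4)
  Group 2: 'e' x 1 (positions 5-5)
  Group 3: 'a' x 4 (positions 6-9)
  Group 4: 'd' x 4 (positions 10-13)
  Group 5: 'c' x 3 (positions 14-16)
Total groups: 5

5


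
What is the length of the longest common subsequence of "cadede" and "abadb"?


LCS of "cadede" and "abadb"
DP table:
           a    b    a    d    b
      0    0    0    0    0    0
  c   0    0    0    0    0    0
  a   0    1    1    1    1    1
  d   0    1    1    1    2    2
  e   0    1    1    1    2    2
  d   0    1    1    1    2    2
  e   0    1    1    1    2    2
LCS length = dp[6][5] = 2

2


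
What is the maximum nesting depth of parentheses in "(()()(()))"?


Input: "(()()(()))"
Tracking depth:
  Position 0 '(': depth becomes 1
  Position 1 '(': depth becomes 2
  Position 2 ')': depth becomes 1
  Position 3 '(': depth becomes 2
  Position 4 ')': depth becomes 1
  Position 5 '(': depth becomes 2
  Position 6 '(': depth becomes 3
  Position 7 ')': depth becomes 2
  Position 8 ')': depth becomes 1
  Position 9 ')': depth becomes 0
Maximum depth reached: 3

3


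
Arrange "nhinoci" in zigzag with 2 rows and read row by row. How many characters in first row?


Zigzag "nhinoci" into 2 rows:
Placing characters:
  'n' => row 0
  'h' => row 1
  'i' => row 0
  'n' => row 1
  'o' => row 0
  'c' => row 1
  'i' => row 0
Rows:
  Row 0: "nioi"
  Row 1: "hnc"
First row length: 4

4


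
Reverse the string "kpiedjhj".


Input: kpiedjhj
Reading characters right to left:
  Position 7: 'j'
  Position 6: 'h'
  Position 5: 'j'
  Position 4: 'd'
  Position 3: 'e'
  Position 2: 'i'
  Position 1: 'p'
  Position 0: 'k'
Reversed: jhjdeipk

jhjdeipk


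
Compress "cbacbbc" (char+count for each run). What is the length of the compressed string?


Input: cbacbbc
Runs:
  'c' x 1 => "c1"
  'b' x 1 => "b1"
  'a' x 1 => "a1"
  'c' x 1 => "c1"
  'b' x 2 => "b2"
  'c' x 1 => "c1"
Compressed: "c1b1a1c1b2c1"
Compressed length: 12

12


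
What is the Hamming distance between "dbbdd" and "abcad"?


Comparing "dbbdd" and "abcad" position by position:
  Position 0: 'd' vs 'a' => differ
  Position 1: 'b' vs 'b' => same
  Position 2: 'b' vs 'c' => differ
  Position 3: 'd' vs 'a' => differ
  Position 4: 'd' vs 'd' => same
Total differences (Hamming distance): 3

3


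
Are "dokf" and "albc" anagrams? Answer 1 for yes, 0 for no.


Strings: "dokf", "albc"
Sorted first:  dfko
Sorted second: abcl
Differ at position 0: 'd' vs 'a' => not anagrams

0


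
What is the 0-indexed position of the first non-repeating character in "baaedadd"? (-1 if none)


Input: baaedadd
Character frequencies:
  'a': 3
  'b': 1
  'd': 3
  'e': 1
Scanning left to right for freq == 1:
  Position 0 ('b'): unique! => answer = 0

0


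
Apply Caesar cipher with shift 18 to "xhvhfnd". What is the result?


Caesar cipher: shift "xhvhfnd" by 18
  'x' (pos 23) + 18 = pos 15 = 'p'
  'h' (pos 7) + 18 = pos 25 = 'z'
  'v' (pos 21) + 18 = pos 13 = 'n'
  'h' (pos 7) + 18 = pos 25 = 'z'
  'f' (pos 5) + 18 = pos 23 = 'x'
  'n' (pos 13) + 18 = pos 5 = 'f'
  'd' (pos 3) + 18 = pos 21 = 'v'
Result: pznzxfv

pznzxfv


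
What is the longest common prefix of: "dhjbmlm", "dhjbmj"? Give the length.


Words: dhjbmlm, dhjbmj
  Position 0: all 'd' => match
  Position 1: all 'h' => match
  Position 2: all 'j' => match
  Position 3: all 'b' => match
  Position 4: all 'm' => match
  Position 5: ('l', 'j') => mismatch, stop
LCP = "dhjbm" (length 5)

5


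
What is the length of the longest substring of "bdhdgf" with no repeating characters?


Input: "bdhdgf"
Sliding window (track last position of each char):
  Position 0 ('b'): window [0,0] length 1 -- new best
  Position 1 ('d'): window [0,1] length 2 -- new best
  Position 2 ('h'): window [0,2] length 3 -- new best
  Position 3 ('d'): repeat (last at 1), move window start to 2
  Position 3 ('d'): window [2,3] length 2
  Position 4 ('g'): window [2,4] length 3
  Position 5 ('f'): window [2,5] length 4 -- new best
Longest substring with no repeats: "hdgf" with length 4

4


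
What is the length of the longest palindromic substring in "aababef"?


Input: "aababef"
Checking substrings for palindromes:
  [1:4] "aba" (len 3) => palindrome
  [2:5] "bab" (len 3) => palindrome
  [0:2] "aa" (len 2) => palindrome
Longest palindromic substring: "aba" with length 3

3


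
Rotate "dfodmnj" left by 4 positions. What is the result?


Input: "dfodmnj", rotate left by 4
First 4 characters: "dfod"
Remaining characters: "mnj"
Concatenate remaining + first: "mnj" + "dfod" = "mnjdfod"

mnjdfod


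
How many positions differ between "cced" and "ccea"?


Comparing "cced" and "ccea" position by position:
  Position 0: 'c' vs 'c' => same
  Position 1: 'c' vs 'c' => same
  Position 2: 'e' vs 'e' => same
  Position 3: 'd' vs 'a' => DIFFER
Positions that differ: 1

1


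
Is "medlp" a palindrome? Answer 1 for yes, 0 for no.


Input: medlp
Reversed: pldem
  Compare pos 0 ('m') with pos 4 ('p'): MISMATCH
  Compare pos 1 ('e') with pos 3 ('l'): MISMATCH
Result: not a palindrome

0


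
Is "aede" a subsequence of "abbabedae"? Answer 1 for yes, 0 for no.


Check if "aede" is a subsequence of "abbabedae"
Greedy scan:
  Position 0 ('a'): matches sub[0] = 'a'
  Position 1 ('b'): no match needed
  Position 2 ('b'): no match needed
  Position 3 ('a'): no match needed
  Position 4 ('b'): no match needed
  Position 5 ('e'): matches sub[1] = 'e'
  Position 6 ('d'): matches sub[2] = 'd'
  Position 7 ('a'): no match needed
  Position 8 ('e'): matches sub[3] = 'e'
All 4 characters matched => is a subsequence

1


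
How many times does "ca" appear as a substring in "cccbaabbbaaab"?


Searching for "ca" in "cccbaabbbaaab"
Scanning each position:
  Position 0: "cc" => no
  Position 1: "cc" => no
  Position 2: "cb" => no
  Position 3: "ba" => no
  Position 4: "aa" => no
  Position 5: "ab" => no
  Position 6: "bb" => no
  Position 7: "bb" => no
  Position 8: "ba" => no
  Position 9: "aa" => no
  Position 10: "aa" => no
  Position 11: "ab" => no
Total occurrences: 0

0


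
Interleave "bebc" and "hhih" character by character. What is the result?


Interleaving "bebc" and "hhih":
  Position 0: 'b' from first, 'h' from second => "bh"
  Position 1: 'e' from first, 'h' from second => "eh"
  Position 2: 'b' from first, 'i' from second => "bi"
  Position 3: 'c' from first, 'h' from second => "ch"
Result: bhehbich

bhehbich


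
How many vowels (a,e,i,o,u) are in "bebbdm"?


Input: bebbdm
Checking each character:
  'b' at position 0: consonant
  'e' at position 1: vowel (running total: 1)
  'b' at position 2: consonant
  'b' at position 3: consonant
  'd' at position 4: consonant
  'm' at position 5: consonant
Total vowels: 1

1


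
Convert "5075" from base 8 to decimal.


Input: "5075" in base 8
Positional expansion:
  Digit '5' (value 5) x 8^3 = 2560
  Digit '0' (value 0) x 8^2 = 0
  Digit '7' (value 7) x 8^1 = 56
  Digit '5' (value 5) x 8^0 = 5
Sum = 2621

2621


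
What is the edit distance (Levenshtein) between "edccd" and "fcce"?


Computing edit distance: "edccd" -> "fcce"
DP table:
           f    c    c    e
      0    1    2    3    4
  e   1    1    2    3    3
  d   2    2    2    3    4
  c   3    3    2    2    3
  c   4    4    3    2    3
  d   5    5    4    3    3
Edit distance = dp[5][4] = 3

3


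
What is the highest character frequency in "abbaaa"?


Input: abbaaa
Character counts:
  'a': 4
  'b': 2
Maximum frequency: 4

4


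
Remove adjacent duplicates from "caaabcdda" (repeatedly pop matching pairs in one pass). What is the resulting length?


Input: caaabcdda
Stack-based adjacent duplicate removal:
  Read 'c': push. Stack: c
  Read 'a': push. Stack: ca
  Read 'a': matches stack top 'a' => pop. Stack: c
  Read 'a': push. Stack: ca
  Read 'b': push. Stack: cab
  Read 'c': push. Stack: cabc
  Read 'd': push. Stack: cabcd
  Read 'd': matches stack top 'd' => pop. Stack: cabc
  Read 'a': push. Stack: cabca
Final stack: "cabca" (length 5)

5


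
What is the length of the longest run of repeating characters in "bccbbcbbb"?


Input: "bccbbcbbb"
Scanning for longest run:
  Position 1 ('c'): new char, reset run to 1
  Position 2 ('c'): continues run of 'c', length=2
  Position 3 ('b'): new char, reset run to 1
  Position 4 ('b'): continues run of 'b', length=2
  Position 5 ('c'): new char, reset run to 1
  Position 6 ('b'): new char, reset run to 1
  Position 7 ('b'): continues run of 'b', length=2
  Position 8 ('b'): continues run of 'b', length=3
Longest run: 'b' with length 3

3


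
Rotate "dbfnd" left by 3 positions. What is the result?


Input: "dbfnd", rotate left by 3
First 3 characters: "dbf"
Remaining characters: "nd"
Concatenate remaining + first: "nd" + "dbf" = "nddbf"

nddbf


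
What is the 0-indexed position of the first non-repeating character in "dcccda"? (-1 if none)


Input: dcccda
Character frequencies:
  'a': 1
  'c': 3
  'd': 2
Scanning left to right for freq == 1:
  Position 0 ('d'): freq=2, skip
  Position 1 ('c'): freq=3, skip
  Position 2 ('c'): freq=3, skip
  Position 3 ('c'): freq=3, skip
  Position 4 ('d'): freq=2, skip
  Position 5 ('a'): unique! => answer = 5

5


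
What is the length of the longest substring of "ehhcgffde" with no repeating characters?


Input: "ehhcgffde"
Sliding window (track last position of each char):
  Position 0 ('e'): window [0,0] length 1 -- new best
  Position 1 ('h'): window [0,1] length 2 -- new best
  Position 2 ('h'): repeat (last at 1), move window start to 2
  Position 2 ('h'): window [2,2] length 1
  Position 3 ('c'): window [2,3] length 2
  Position 4 ('g'): window [2,4] length 3 -- new best
  Position 5 ('f'): window [2,5] length 4 -- new best
  Position 6 ('f'): repeat (last at 5), move window start to 6
  Position 6 ('f'): window [6,6] length 1
  Position 7 ('d'): window [6,7] length 2
  Position 8 ('e'): window [6,8] length 3
Longest substring with no repeats: "hcgf" with length 4

4


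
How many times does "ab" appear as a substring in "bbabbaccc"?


Searching for "ab" in "bbabbaccc"
Scanning each position:
  Position 0: "bb" => no
  Position 1: "ba" => no
  Position 2: "ab" => MATCH
  Position 3: "bb" => no
  Position 4: "ba" => no
  Position 5: "ac" => no
  Position 6: "cc" => no
  Position 7: "cc" => no
Total occurrences: 1

1


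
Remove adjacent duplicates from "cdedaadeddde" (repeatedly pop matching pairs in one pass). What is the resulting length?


Input: cdedaadeddde
Stack-based adjacent duplicate removal:
  Read 'c': push. Stack: c
  Read 'd': push. Stack: cd
  Read 'e': push. Stack: cde
  Read 'd': push. Stack: cded
  Read 'a': push. Stack: cdeda
  Read 'a': matches stack top 'a' => pop. Stack: cded
  Read 'd': matches stack top 'd' => pop. Stack: cde
  Read 'e': matches stack top 'e' => pop. Stack: cd
  Read 'd': matches stack top 'd' => pop. Stack: c
  Read 'd': push. Stack: cd
  Read 'd': matches stack top 'd' => pop. Stack: c
  Read 'e': push. Stack: ce
Final stack: "ce" (length 2)

2


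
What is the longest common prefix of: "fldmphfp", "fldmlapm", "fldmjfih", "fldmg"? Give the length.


Words: fldmphfp, fldmlapm, fldmjfih, fldmg
  Position 0: all 'f' => match
  Position 1: all 'l' => match
  Position 2: all 'd' => match
  Position 3: all 'm' => match
  Position 4: ('p', 'l', 'j', 'g') => mismatch, stop
LCP = "fldm" (length 4)

4


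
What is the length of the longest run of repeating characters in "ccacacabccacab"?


Input: "ccacacabccacab"
Scanning for longest run:
  Position 1 ('c'): continues run of 'c', length=2
  Position 2 ('a'): new char, reset run to 1
  Position 3 ('c'): new char, reset run to 1
  Position 4 ('a'): new char, reset run to 1
  Position 5 ('c'): new char, reset run to 1
  Position 6 ('a'): new char, reset run to 1
  Position 7 ('b'): new char, reset run to 1
  Position 8 ('c'): new char, reset run to 1
  Position 9 ('c'): continues run of 'c', length=2
  Position 10 ('a'): new char, reset run to 1
  Position 11 ('c'): new char, reset run to 1
  Position 12 ('a'): new char, reset run to 1
  Position 13 ('b'): new char, reset run to 1
Longest run: 'c' with length 2

2


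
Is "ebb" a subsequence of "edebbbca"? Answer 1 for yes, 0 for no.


Check if "ebb" is a subsequence of "edebbbca"
Greedy scan:
  Position 0 ('e'): matches sub[0] = 'e'
  Position 1 ('d'): no match needed
  Position 2 ('e'): no match needed
  Position 3 ('b'): matches sub[1] = 'b'
  Position 4 ('b'): matches sub[2] = 'b'
  Position 5 ('b'): no match needed
  Position 6 ('c'): no match needed
  Position 7 ('a'): no match needed
All 3 characters matched => is a subsequence

1


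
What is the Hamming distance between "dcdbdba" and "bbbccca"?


Comparing "dcdbdba" and "bbbccca" position by position:
  Position 0: 'd' vs 'b' => differ
  Position 1: 'c' vs 'b' => differ
  Position 2: 'd' vs 'b' => differ
  Position 3: 'b' vs 'c' => differ
  Position 4: 'd' vs 'c' => differ
  Position 5: 'b' vs 'c' => differ
  Position 6: 'a' vs 'a' => same
Total differences (Hamming distance): 6

6


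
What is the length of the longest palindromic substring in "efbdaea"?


Input: "efbdaea"
Checking substrings for palindromes:
  [4:7] "aea" (len 3) => palindrome
Longest palindromic substring: "aea" with length 3

3


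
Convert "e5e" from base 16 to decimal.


Input: "e5e" in base 16
Positional expansion:
  Digit 'e' (value 14) x 16^2 = 3584
  Digit '5' (value 5) x 16^1 = 80
  Digit 'e' (value 14) x 16^0 = 14
Sum = 3678

3678


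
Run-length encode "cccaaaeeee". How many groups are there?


Input: cccaaaeeee
Scanning for consecutive runs:
  Group 1: 'c' x 3 (positions 0-2)
  Group 2: 'a' x 3 (positions 3-5)
  Group 3: 'e' x 4 (positions 6-9)
Total groups: 3

3


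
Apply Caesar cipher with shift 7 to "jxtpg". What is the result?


Caesar cipher: shift "jxtpg" by 7
  'j' (pos 9) + 7 = pos 16 = 'q'
  'x' (pos 23) + 7 = pos 4 = 'e'
  't' (pos 19) + 7 = pos 0 = 'a'
  'p' (pos 15) + 7 = pos 22 = 'w'
  'g' (pos 6) + 7 = pos 13 = 'n'
Result: qeawn

qeawn


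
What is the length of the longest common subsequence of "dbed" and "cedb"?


LCS of "dbed" and "cedb"
DP table:
           c    e    d    b
      0    0    0    0    0
  d   0    0    0    1    1
  b   0    0    0    1    2
  e   0    0    1    1    2
  d   0    0    1    2    2
LCS length = dp[4][4] = 2

2


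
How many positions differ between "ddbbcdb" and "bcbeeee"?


Comparing "ddbbcdb" and "bcbeeee" position by position:
  Position 0: 'd' vs 'b' => DIFFER
  Position 1: 'd' vs 'c' => DIFFER
  Position 2: 'b' vs 'b' => same
  Position 3: 'b' vs 'e' => DIFFER
  Position 4: 'c' vs 'e' => DIFFER
  Position 5: 'd' vs 'e' => DIFFER
  Position 6: 'b' vs 'e' => DIFFER
Positions that differ: 6

6


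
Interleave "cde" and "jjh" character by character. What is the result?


Interleaving "cde" and "jjh":
  Position 0: 'c' from first, 'j' from second => "cj"
  Position 1: 'd' from first, 'j' from second => "dj"
  Position 2: 'e' from first, 'h' from second => "eh"
Result: cjdjeh

cjdjeh


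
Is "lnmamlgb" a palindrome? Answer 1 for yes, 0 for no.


Input: lnmamlgb
Reversed: bglmamnl
  Compare pos 0 ('l') with pos 7 ('b'): MISMATCH
  Compare pos 1 ('n') with pos 6 ('g'): MISMATCH
  Compare pos 2 ('m') with pos 5 ('l'): MISMATCH
  Compare pos 3 ('a') with pos 4 ('m'): MISMATCH
Result: not a palindrome

0


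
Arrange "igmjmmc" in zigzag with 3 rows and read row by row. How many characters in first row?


Zigzag "igmjmmc" into 3 rows:
Placing characters:
  'i' => row 0
  'g' => row 1
  'm' => row 2
  'j' => row 1
  'm' => row 0
  'm' => row 1
  'c' => row 2
Rows:
  Row 0: "im"
  Row 1: "gjm"
  Row 2: "mc"
First row length: 2

2


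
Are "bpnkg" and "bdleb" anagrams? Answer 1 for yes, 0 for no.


Strings: "bpnkg", "bdleb"
Sorted first:  bgknp
Sorted second: bbdel
Differ at position 1: 'g' vs 'b' => not anagrams

0


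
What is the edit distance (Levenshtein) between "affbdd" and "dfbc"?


Computing edit distance: "affbdd" -> "dfbc"
DP table:
           d    f    b    c
      0    1    2    3    4
  a   1    1    2    3    4
  f   2    2    1    2    3
  f   3    3    2    2    3
  b   4    4    3    2    3
  d   5    4    4    3    3
  d   6    5    5    4    4
Edit distance = dp[6][4] = 4

4


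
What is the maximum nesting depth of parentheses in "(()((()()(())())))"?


Input: "(()((()()(())())))"
Tracking depth:
  Position 0 '(': depth becomes 1
  Position 1 '(': depth becomes 2
  Position 2 ')': depth becomes 1
  Position 3 '(': depth becomes 2
  Position 4 '(': depth becomes 3
  Position 5 '(': depth becomes 4
  Position 6 ')': depth becomes 3
  Position 7 '(': depth becomes 4
  Position 8 ')': depth becomes 3
  Position 9 '(': depth becomes 4
  Position 10 '(': depth becomes 5
  Position 11 ')': depth becomes 4
  Position 12 ')': depth becomes 3
  Position 13 '(': depth becomes 4
  Position 14 ')': depth becomes 3
  Position 15 ')': depth becomes 2
  Position 16 ')': depth becomes 1
  Position 17 ')': depth becomes 0
Maximum depth reached: 5

5
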